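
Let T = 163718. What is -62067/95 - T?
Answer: -15615277/95 ≈ -1.6437e+5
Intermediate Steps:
-62067/95 - T = -62067/95 - 1*163718 = -62067/95 - 163718 = -15615277/95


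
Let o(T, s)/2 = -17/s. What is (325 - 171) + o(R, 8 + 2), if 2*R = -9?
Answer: 753/5 ≈ 150.60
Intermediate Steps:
R = -9/2 (R = (½)*(-9) = -9/2 ≈ -4.5000)
o(T, s) = -34/s (o(T, s) = 2*(-17/s) = -34/s)
(325 - 171) + o(R, 8 + 2) = (325 - 171) - 34/(8 + 2) = 154 - 34/10 = 154 - 34*⅒ = 154 - 17/5 = 753/5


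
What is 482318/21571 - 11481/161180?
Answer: 77492358589/3476813780 ≈ 22.288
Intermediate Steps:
482318/21571 - 11481/161180 = 77492358589/3476813780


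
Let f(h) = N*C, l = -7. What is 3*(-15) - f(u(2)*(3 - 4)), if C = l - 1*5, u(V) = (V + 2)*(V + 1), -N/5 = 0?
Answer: -45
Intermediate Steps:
N = 0 (N = -5*0 = 0)
u(V) = (1 + V)*(2 + V) (u(V) = (2 + V)*(1 + V) = (1 + V)*(2 + V))
C = -12 (C = -7 - 1*5 = -7 - 5 = -12)
f(h) = 0 (f(h) = 0*(-12) = 0)
3*(-15) - f(u(2)*(3 - 4)) = 3*(-15) - 1*0 = -45 + 0 = -45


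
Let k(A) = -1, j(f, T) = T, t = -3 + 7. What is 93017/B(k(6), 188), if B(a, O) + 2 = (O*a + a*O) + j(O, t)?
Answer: -93017/374 ≈ -248.71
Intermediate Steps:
t = 4
B(a, O) = 2 + 2*O*a (B(a, O) = -2 + ((O*a + a*O) + 4) = -2 + ((O*a + O*a) + 4) = -2 + (2*O*a + 4) = -2 + (4 + 2*O*a) = 2 + 2*O*a)
93017/B(k(6), 188) = 93017/(2 + 2*188*(-1)) = 93017/(2 - 376) = 93017/(-374) = 93017*(-1/374) = -93017/374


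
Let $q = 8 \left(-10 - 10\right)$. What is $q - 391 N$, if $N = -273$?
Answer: $106583$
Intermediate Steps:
$q = -160$ ($q = 8 \left(-20\right) = -160$)
$q - 391 N = -160 - -106743 = -160 + 106743 = 106583$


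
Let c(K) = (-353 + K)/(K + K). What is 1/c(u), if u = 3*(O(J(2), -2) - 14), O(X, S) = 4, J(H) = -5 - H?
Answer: 60/383 ≈ 0.15666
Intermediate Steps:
u = -30 (u = 3*(4 - 14) = 3*(-10) = -30)
c(K) = (-353 + K)/(2*K) (c(K) = (-353 + K)/((2*K)) = (-353 + K)*(1/(2*K)) = (-353 + K)/(2*K))
1/c(u) = 1/((½)*(-353 - 30)/(-30)) = 1/((½)*(-1/30)*(-383)) = 1/(383/60) = 60/383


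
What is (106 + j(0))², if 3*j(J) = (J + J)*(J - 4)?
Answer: 11236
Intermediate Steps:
j(J) = 2*J*(-4 + J)/3 (j(J) = ((J + J)*(J - 4))/3 = ((2*J)*(-4 + J))/3 = (2*J*(-4 + J))/3 = 2*J*(-4 + J)/3)
(106 + j(0))² = (106 + (⅔)*0*(-4 + 0))² = (106 + (⅔)*0*(-4))² = (106 + 0)² = 106² = 11236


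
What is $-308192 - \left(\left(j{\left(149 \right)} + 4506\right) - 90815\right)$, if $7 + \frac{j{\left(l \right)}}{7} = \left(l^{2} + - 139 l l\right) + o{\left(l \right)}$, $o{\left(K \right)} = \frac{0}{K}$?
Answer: $21224332$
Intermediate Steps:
$o{\left(K \right)} = 0$
$j{\left(l \right)} = -49 - 966 l^{2}$ ($j{\left(l \right)} = -49 + 7 \left(\left(l^{2} + - 139 l l\right) + 0\right) = -49 + 7 \left(\left(l^{2} - 139 l^{2}\right) + 0\right) = -49 + 7 \left(- 138 l^{2} + 0\right) = -49 + 7 \left(- 138 l^{2}\right) = -49 - 966 l^{2}$)
$-308192 - \left(\left(j{\left(149 \right)} + 4506\right) - 90815\right) = -308192 - \left(\left(\left(-49 - 966 \cdot 149^{2}\right) + 4506\right) - 90815\right) = -308192 - \left(\left(\left(-49 - 21446166\right) + 4506\right) - 90815\right) = -308192 - \left(\left(-21446215 + 4506\right) - 90815\right) = -308192 - \left(-21441709 - 90815\right) = -308192 - -21532524 = -308192 + 21532524 = 21224332$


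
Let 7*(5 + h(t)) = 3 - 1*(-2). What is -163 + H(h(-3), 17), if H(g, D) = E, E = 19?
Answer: -144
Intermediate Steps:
h(t) = -30/7 (h(t) = -5 + (3 - 1*(-2))/7 = -5 + (3 + 2)/7 = -5 + (1/7)*5 = -5 + 5/7 = -30/7)
H(g, D) = 19
-163 + H(h(-3), 17) = -163 + 19 = -144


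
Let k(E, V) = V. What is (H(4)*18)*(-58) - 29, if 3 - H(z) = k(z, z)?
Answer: 1015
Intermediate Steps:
H(z) = 3 - z
(H(4)*18)*(-58) - 29 = ((3 - 1*4)*18)*(-58) - 29 = ((3 - 4)*18)*(-58) - 29 = -1*18*(-58) - 29 = -18*(-58) - 29 = 1044 - 29 = 1015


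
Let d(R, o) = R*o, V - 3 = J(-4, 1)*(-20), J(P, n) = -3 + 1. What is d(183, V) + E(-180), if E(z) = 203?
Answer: 8072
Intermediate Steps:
J(P, n) = -2
V = 43 (V = 3 - 2*(-20) = 3 + 40 = 43)
d(183, V) + E(-180) = 183*43 + 203 = 7869 + 203 = 8072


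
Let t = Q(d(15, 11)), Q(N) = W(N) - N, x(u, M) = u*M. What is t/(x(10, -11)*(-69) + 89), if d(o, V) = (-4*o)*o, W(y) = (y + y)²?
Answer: 3240900/7679 ≈ 422.05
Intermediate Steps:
x(u, M) = M*u
W(y) = 4*y² (W(y) = (2*y)² = 4*y²)
d(o, V) = -4*o²
Q(N) = -N + 4*N² (Q(N) = 4*N² - N = -N + 4*N²)
t = 3240900 (t = (-4*15²)*(-1 + 4*(-4*15²)) = (-4*225)*(-1 + 4*(-4*225)) = -900*(-1 + 4*(-900)) = -900*(-1 - 3600) = -900*(-3601) = 3240900)
t/(x(10, -11)*(-69) + 89) = 3240900/(-11*10*(-69) + 89) = 3240900/(-110*(-69) + 89) = 3240900/(7590 + 89) = 3240900/7679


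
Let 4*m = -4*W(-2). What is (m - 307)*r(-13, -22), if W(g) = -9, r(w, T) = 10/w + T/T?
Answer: -894/13 ≈ -68.769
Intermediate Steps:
r(w, T) = 1 + 10/w (r(w, T) = 10/w + 1 = 1 + 10/w)
m = 9 (m = (-4*(-9))/4 = (¼)*36 = 9)
(m - 307)*r(-13, -22) = (9 - 307)*((10 - 13)/(-13)) = -(-298)*(-3)/13 = -298*3/13 = -894/13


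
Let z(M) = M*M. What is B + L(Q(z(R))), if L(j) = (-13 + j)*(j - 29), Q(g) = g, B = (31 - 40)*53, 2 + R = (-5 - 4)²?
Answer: 38687859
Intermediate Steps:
R = 79 (R = -2 + (-5 - 4)² = -2 + (-9)² = -2 + 81 = 79)
B = -477 (B = -9*53 = -477)
z(M) = M²
L(j) = (-29 + j)*(-13 + j) (L(j) = (-13 + j)*(-29 + j) = (-29 + j)*(-13 + j))
B + L(Q(z(R))) = -477 + (377 + (79²)² - 42*79²) = -477 + (377 + 6241² - 42*6241) = -477 + (377 + 38950081 - 262122) = -477 + 38688336 = 38687859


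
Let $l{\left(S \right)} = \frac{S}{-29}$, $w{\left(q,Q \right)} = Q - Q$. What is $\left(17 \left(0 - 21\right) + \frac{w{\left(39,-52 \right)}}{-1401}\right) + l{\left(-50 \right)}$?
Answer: $- \frac{10303}{29} \approx -355.28$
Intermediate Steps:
$w{\left(q,Q \right)} = 0$
$l{\left(S \right)} = - \frac{S}{29}$ ($l{\left(S \right)} = S \left(- \frac{1}{29}\right) = - \frac{S}{29}$)
$\left(17 \left(0 - 21\right) + \frac{w{\left(39,-52 \right)}}{-1401}\right) + l{\left(-50 \right)} = \left(17 \left(0 - 21\right) + \frac{0}{-1401}\right) - - \frac{50}{29} = \left(17 \left(-21\right) + 0 \left(- \frac{1}{1401}\right)\right) + \frac{50}{29} = \left(-357 + 0\right) + \frac{50}{29} = -357 + \frac{50}{29} = - \frac{10303}{29}$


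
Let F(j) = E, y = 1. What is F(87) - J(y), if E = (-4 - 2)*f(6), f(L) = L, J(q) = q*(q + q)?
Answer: -38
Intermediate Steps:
J(q) = 2*q² (J(q) = q*(2*q) = 2*q²)
E = -36 (E = (-4 - 2)*6 = -6*6 = -36)
F(j) = -36
F(87) - J(y) = -36 - 2*1² = -36 - 2 = -38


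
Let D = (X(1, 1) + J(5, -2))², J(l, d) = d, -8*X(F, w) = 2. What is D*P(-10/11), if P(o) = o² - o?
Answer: 8505/968 ≈ 8.7862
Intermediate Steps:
X(F, w) = -¼ (X(F, w) = -⅛*2 = -¼)
D = 81/16 (D = (-¼ - 2)² = (-9/4)² = 81/16 ≈ 5.0625)
D*P(-10/11) = 81*((-10/11)*(-1 - 10/11))/16 = 81*((-10*1/11)*(-1 - 10*1/11))/16 = 81*(-10*(-1 - 10/11)/11)/16 = 81*(-10/11*(-21/11))/16 = (81/16)*(210/121) = 8505/968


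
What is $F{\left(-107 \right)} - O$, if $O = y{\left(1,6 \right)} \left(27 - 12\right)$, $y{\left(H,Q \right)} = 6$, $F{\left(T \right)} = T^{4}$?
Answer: $131079511$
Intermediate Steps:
$O = 90$ ($O = 6 \left(27 - 12\right) = 6 \cdot 15 = 90$)
$F{\left(-107 \right)} - O = \left(-107\right)^{4} - 90 = 131079601 - 90 = 131079511$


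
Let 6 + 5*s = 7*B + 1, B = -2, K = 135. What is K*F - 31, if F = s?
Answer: -544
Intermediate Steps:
s = -19/5 (s = -6/5 + (7*(-2) + 1)/5 = -6/5 + (-14 + 1)/5 = -6/5 + (⅕)*(-13) = -6/5 - 13/5 = -19/5 ≈ -3.8000)
F = -19/5 ≈ -3.8000
K*F - 31 = 135*(-19/5) - 31 = -513 - 31 = -544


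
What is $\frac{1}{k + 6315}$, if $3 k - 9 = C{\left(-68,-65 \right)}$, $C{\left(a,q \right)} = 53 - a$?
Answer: $\frac{3}{19075} \approx 0.00015727$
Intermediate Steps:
$k = \frac{130}{3}$ ($k = 3 + \frac{53 - -68}{3} = 3 + \frac{53 + 68}{3} = 3 + \frac{1}{3} \cdot 121 = 3 + \frac{121}{3} = \frac{130}{3} \approx 43.333$)
$\frac{1}{k + 6315} = \frac{1}{\frac{130}{3} + 6315} = \frac{1}{\frac{19075}{3}} = \frac{3}{19075}$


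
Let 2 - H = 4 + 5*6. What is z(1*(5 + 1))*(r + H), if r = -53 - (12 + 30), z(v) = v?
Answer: -762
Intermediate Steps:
r = -95 (r = -53 - 1*42 = -53 - 42 = -95)
H = -32 (H = 2 - (4 + 5*6) = 2 - (4 + 30) = 2 - 1*34 = 2 - 34 = -32)
z(1*(5 + 1))*(r + H) = (1*(5 + 1))*(-95 - 32) = (1*6)*(-127) = 6*(-127) = -762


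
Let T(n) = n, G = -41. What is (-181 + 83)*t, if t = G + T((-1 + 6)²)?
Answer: 1568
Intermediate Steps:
t = -16 (t = -41 + (-1 + 6)² = -41 + 5² = -41 + 25 = -16)
(-181 + 83)*t = (-181 + 83)*(-16) = -98*(-16) = 1568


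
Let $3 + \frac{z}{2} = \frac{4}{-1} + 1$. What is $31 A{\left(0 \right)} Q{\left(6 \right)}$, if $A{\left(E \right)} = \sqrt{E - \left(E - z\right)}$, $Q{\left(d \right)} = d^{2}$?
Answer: $2232 i \sqrt{3} \approx 3865.9 i$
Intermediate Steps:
$z = -12$ ($z = -6 + 2 \left(\frac{4}{-1} + 1\right) = -6 + 2 \left(4 \left(-1\right) + 1\right) = -6 + 2 \left(-4 + 1\right) = -6 + 2 \left(-3\right) = -6 - 6 = -12$)
$A{\left(E \right)} = 2 i \sqrt{3}$ ($A{\left(E \right)} = \sqrt{E - \left(12 + E\right)} = \sqrt{-12} = 2 i \sqrt{3}$)
$31 A{\left(0 \right)} Q{\left(6 \right)} = 31 \cdot 2 i \sqrt{3} \cdot 6^{2} = 62 i \sqrt{3} \cdot 36 = 2232 i \sqrt{3}$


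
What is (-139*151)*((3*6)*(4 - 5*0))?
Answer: -1511208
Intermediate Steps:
(-139*151)*((3*6)*(4 - 5*0)) = -377802*(4 + 0) = -377802*4 = -20989*72 = -1511208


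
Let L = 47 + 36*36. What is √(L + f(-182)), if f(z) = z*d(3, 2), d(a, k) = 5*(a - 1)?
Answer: 3*I*√53 ≈ 21.84*I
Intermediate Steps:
d(a, k) = -5 + 5*a (d(a, k) = 5*(-1 + a) = -5 + 5*a)
f(z) = 10*z (f(z) = z*(-5 + 5*3) = z*(-5 + 15) = z*10 = 10*z)
L = 1343 (L = 47 + 1296 = 1343)
√(L + f(-182)) = √(1343 + 10*(-182)) = √(1343 - 1820) = √(-477) = 3*I*√53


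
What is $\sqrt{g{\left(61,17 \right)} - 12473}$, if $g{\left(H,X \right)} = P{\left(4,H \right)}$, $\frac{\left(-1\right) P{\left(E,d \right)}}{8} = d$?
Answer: $i \sqrt{12961} \approx 113.85 i$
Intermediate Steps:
$P{\left(E,d \right)} = - 8 d$
$g{\left(H,X \right)} = - 8 H$
$\sqrt{g{\left(61,17 \right)} - 12473} = \sqrt{\left(-8\right) 61 - 12473} = \sqrt{-488 - 12473} = \sqrt{-12961} = i \sqrt{12961}$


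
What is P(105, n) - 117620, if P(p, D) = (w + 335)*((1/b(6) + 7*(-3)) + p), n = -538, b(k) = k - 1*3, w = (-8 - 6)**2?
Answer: -72839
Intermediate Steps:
w = 196 (w = (-14)**2 = 196)
b(k) = -3 + k (b(k) = k - 3 = -3 + k)
P(p, D) = -10974 + 531*p (P(p, D) = (196 + 335)*((1/(-3 + 6) + 7*(-3)) + p) = 531*((1/3 - 21) + p) = 531*(-62/3 + p) = -10974 + 531*p)
P(105, n) - 117620 = (-10974 + 531*105) - 117620 = (-10974 + 55755) - 117620 = 44781 - 117620 = -72839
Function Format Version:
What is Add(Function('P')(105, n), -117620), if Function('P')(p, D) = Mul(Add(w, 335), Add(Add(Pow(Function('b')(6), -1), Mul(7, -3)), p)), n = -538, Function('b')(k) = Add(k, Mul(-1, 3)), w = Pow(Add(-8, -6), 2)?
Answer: -72839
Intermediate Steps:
w = 196 (w = Pow(-14, 2) = 196)
Function('b')(k) = Add(-3, k) (Function('b')(k) = Add(k, -3) = Add(-3, k))
Function('P')(p, D) = Add(-10974, Mul(531, p)) (Function('P')(p, D) = Mul(Add(196, 335), Add(Add(Pow(Add(-3, 6), -1), Mul(7, -3)), p)) = Mul(531, Add(Add(Pow(3, -1), -21), p)) = Mul(531, Add(Add(Rational(1, 3), -21), p)) = Mul(531, Add(Rational(-62, 3), p)) = Add(-10974, Mul(531, p)))
Add(Function('P')(105, n), -117620) = Add(Add(-10974, Mul(531, 105)), -117620) = Add(Add(-10974, 55755), -117620) = Add(44781, -117620) = -72839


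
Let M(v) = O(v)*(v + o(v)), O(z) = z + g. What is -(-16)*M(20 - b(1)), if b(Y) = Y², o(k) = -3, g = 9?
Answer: 7168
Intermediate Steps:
O(z) = 9 + z (O(z) = z + 9 = 9 + z)
M(v) = (-3 + v)*(9 + v) (M(v) = (9 + v)*(v - 3) = (9 + v)*(-3 + v) = (-3 + v)*(9 + v))
-(-16)*M(20 - b(1)) = -(-16)*(-3 + (20 - 1*1²))*(9 + (20 - 1*1²)) = -(-16)*(-3 + (20 - 1*1))*(9 + (20 - 1*1)) = -(-16)*(-3 + (20 - 1))*(9 + (20 - 1)) = -(-16)*(-3 + 19)*(9 + 19) = -(-16)*16*28 = -(-16)*448 = -16*(-448) = 7168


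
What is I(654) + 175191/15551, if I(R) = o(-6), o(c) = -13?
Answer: -26972/15551 ≈ -1.7344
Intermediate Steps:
I(R) = -13
I(654) + 175191/15551 = -13 + 175191/15551 = -26972/15551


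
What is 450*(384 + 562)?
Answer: 425700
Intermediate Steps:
450*(384 + 562) = 450*946 = 425700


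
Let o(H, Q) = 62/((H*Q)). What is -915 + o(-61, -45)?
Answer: -2511613/2745 ≈ -914.98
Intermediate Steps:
o(H, Q) = 62/(H*Q) (o(H, Q) = 62*(1/(H*Q)) = 62/(H*Q))
-915 + o(-61, -45) = -915 + 62/(-61*(-45)) = -915 + 62*(-1/61)*(-1/45) = -915 + 62/2745 = -2511613/2745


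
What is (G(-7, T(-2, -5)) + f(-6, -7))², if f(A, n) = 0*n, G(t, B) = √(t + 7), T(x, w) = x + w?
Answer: 0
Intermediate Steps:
T(x, w) = w + x
G(t, B) = √(7 + t)
f(A, n) = 0
(G(-7, T(-2, -5)) + f(-6, -7))² = (√(7 - 7) + 0)² = (√0 + 0)² = (0 + 0)² = 0² = 0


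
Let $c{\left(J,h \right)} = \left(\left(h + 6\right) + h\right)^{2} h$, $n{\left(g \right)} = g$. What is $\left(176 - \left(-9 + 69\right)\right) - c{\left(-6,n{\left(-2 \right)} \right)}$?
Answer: $124$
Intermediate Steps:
$c{\left(J,h \right)} = h \left(6 + 2 h\right)^{2}$ ($c{\left(J,h \right)} = \left(\left(6 + h\right) + h\right)^{2} h = \left(6 + 2 h\right)^{2} h = h \left(6 + 2 h\right)^{2}$)
$\left(176 - \left(-9 + 69\right)\right) - c{\left(-6,n{\left(-2 \right)} \right)} = \left(176 - \left(-9 + 69\right)\right) - 4 \left(-2\right) \left(3 - 2\right)^{2} = \left(176 - 60\right) - 4 \left(-2\right) 1^{2} = \left(176 - 60\right) - 4 \left(-2\right) 1 = 116 - -8 = 116 + 8 = 124$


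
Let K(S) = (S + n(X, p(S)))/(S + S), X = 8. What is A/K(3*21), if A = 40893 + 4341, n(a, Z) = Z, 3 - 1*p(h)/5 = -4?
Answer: 58158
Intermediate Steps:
p(h) = 35 (p(h) = 15 - 5*(-4) = 15 + 20 = 35)
A = 45234
K(S) = (35 + S)/(2*S) (K(S) = (S + 35)/(S + S) = (35 + S)/((2*S)) = (35 + S)*(1/(2*S)) = (35 + S)/(2*S))
A/K(3*21) = 45234/(((35 + 3*21)/(2*((3*21))))) = 45234/(((1/2)*(35 + 63)/63)) = 45234/(((1/2)*(1/63)*98)) = 45234/(7/9) = 45234*(9/7) = 58158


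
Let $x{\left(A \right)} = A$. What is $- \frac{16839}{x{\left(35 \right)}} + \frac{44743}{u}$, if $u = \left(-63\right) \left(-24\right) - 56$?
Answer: $- \frac{3278797}{7280} \approx -450.38$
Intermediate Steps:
$u = 1456$ ($u = 1512 - 56 = 1456$)
$- \frac{16839}{x{\left(35 \right)}} + \frac{44743}{u} = - \frac{16839}{35} + \frac{44743}{1456} = - \frac{3278797}{7280}$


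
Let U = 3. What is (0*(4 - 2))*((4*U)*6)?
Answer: 0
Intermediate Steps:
(0*(4 - 2))*((4*U)*6) = (0*(4 - 2))*((4*3)*6) = (0*2)*(12*6) = 0*72 = 0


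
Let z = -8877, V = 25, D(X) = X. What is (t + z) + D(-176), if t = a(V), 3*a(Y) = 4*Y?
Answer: -27059/3 ≈ -9019.7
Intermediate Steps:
a(Y) = 4*Y/3 (a(Y) = (4*Y)/3 = 4*Y/3)
t = 100/3 (t = (4/3)*25 = 100/3 ≈ 33.333)
(t + z) + D(-176) = (100/3 - 8877) - 176 = -26531/3 - 176 = -27059/3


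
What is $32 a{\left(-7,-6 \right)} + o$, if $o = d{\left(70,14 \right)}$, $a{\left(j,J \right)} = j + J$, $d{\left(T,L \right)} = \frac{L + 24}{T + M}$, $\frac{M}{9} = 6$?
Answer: $- \frac{25773}{62} \approx -415.69$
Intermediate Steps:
$M = 54$ ($M = 9 \cdot 6 = 54$)
$d{\left(T,L \right)} = \frac{24 + L}{54 + T}$ ($d{\left(T,L \right)} = \frac{L + 24}{T + 54} = \frac{24 + L}{54 + T}$)
$a{\left(j,J \right)} = J + j$
$o = \frac{19}{62}$ ($o = \frac{24 + 14}{54 + 70} = \frac{1}{124} \cdot 38 = \frac{19}{62} \approx 0.30645$)
$32 a{\left(-7,-6 \right)} + o = 32 \left(-6 - 7\right) + \frac{19}{62} = 32 \left(-13\right) + \frac{19}{62} = -416 + \frac{19}{62} = - \frac{25773}{62}$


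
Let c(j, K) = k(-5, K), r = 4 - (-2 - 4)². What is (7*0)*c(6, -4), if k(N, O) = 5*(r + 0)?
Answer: 0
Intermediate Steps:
r = -32 (r = 4 - 1*(-6)² = 4 - 1*36 = 4 - 36 = -32)
k(N, O) = -160 (k(N, O) = 5*(-32 + 0) = 5*(-32) = -160)
c(j, K) = -160
(7*0)*c(6, -4) = (7*0)*(-160) = 0*(-160) = 0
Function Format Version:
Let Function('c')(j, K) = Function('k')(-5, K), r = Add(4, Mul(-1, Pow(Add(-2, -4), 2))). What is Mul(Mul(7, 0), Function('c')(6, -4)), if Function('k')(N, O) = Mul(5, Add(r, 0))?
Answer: 0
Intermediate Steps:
r = -32 (r = Add(4, Mul(-1, Pow(-6, 2))) = Add(4, Mul(-1, 36)) = Add(4, -36) = -32)
Function('k')(N, O) = -160 (Function('k')(N, O) = Mul(5, Add(-32, 0)) = Mul(5, -32) = -160)
Function('c')(j, K) = -160
Mul(Mul(7, 0), Function('c')(6, -4)) = Mul(Mul(7, 0), -160) = Mul(0, -160) = 0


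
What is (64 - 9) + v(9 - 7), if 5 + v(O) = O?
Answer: 52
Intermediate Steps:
v(O) = -5 + O
(64 - 9) + v(9 - 7) = (64 - 9) + (-5 + (9 - 7)) = 55 + (-5 + 2) = 55 - 3 = 52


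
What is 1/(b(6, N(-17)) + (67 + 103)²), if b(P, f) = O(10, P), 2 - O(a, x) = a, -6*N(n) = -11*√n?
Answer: 1/28892 ≈ 3.4612e-5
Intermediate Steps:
N(n) = 11*√n/6 (N(n) = -(-11)*√n/6 = 11*√n/6)
O(a, x) = 2 - a
b(P, f) = -8 (b(P, f) = 2 - 1*10 = 2 - 10 = -8)
1/(b(6, N(-17)) + (67 + 103)²) = 1/(-8 + (67 + 103)²) = 1/(-8 + 170²) = 1/(-8 + 28900) = 1/28892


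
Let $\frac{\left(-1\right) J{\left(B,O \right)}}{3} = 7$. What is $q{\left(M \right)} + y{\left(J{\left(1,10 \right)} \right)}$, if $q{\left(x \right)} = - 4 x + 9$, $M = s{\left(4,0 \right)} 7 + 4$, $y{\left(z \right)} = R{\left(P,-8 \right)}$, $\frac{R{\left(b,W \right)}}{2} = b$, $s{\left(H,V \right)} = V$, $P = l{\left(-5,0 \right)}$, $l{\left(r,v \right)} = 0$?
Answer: $-7$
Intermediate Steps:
$J{\left(B,O \right)} = -21$ ($J{\left(B,O \right)} = \left(-3\right) 7 = -21$)
$P = 0$
$R{\left(b,W \right)} = 2 b$
$y{\left(z \right)} = 0$ ($y{\left(z \right)} = 2 \cdot 0 = 0$)
$M = 4$ ($M = 0 \cdot 7 + 4 = 0 + 4 = 4$)
$q{\left(x \right)} = 9 - 4 x$
$q{\left(M \right)} + y{\left(J{\left(1,10 \right)} \right)} = \left(9 - 16\right) + 0 = -7 + 0 = -7$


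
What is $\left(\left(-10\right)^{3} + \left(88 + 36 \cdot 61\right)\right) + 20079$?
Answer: $21363$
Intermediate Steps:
$\left(\left(-10\right)^{3} + \left(88 + 36 \cdot 61\right)\right) + 20079 = \left(-1000 + \left(88 + 2196\right)\right) + 20079 = \left(-1000 + 2284\right) + 20079 = 1284 + 20079 = 21363$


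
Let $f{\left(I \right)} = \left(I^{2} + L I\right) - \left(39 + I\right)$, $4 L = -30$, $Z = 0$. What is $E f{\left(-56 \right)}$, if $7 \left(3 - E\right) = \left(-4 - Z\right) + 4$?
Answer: $10719$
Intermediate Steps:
$L = - \frac{15}{2}$ ($L = \frac{1}{4} \left(-30\right) = - \frac{15}{2} \approx -7.5$)
$f{\left(I \right)} = -39 + I^{2} - \frac{17 I}{2}$ ($f{\left(I \right)} = \left(I^{2} - \frac{15 I}{2}\right) - \left(39 + I\right) = -39 + I^{2} - \frac{17 I}{2}$)
$E = 3$ ($E = 3 - \frac{\left(-4 - 0\right) + 4}{7} = 3 - \frac{\left(-4 + 0\right) + 4}{7} = 3 - \frac{-4 + 4}{7} = 3 - 0 = 3 + 0 = 3$)
$E f{\left(-56 \right)} = 3 \left(-39 + \left(-56\right)^{2} - -476\right) = 3 \left(-39 + 3136 + 476\right) = 3 \cdot 3573 = 10719$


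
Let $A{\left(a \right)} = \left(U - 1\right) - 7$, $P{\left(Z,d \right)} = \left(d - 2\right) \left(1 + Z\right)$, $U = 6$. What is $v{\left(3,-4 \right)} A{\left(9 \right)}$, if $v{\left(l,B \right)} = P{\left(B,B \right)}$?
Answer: $-36$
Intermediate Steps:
$P{\left(Z,d \right)} = \left(1 + Z\right) \left(-2 + d\right)$ ($P{\left(Z,d \right)} = \left(-2 + d\right) \left(1 + Z\right) = \left(1 + Z\right) \left(-2 + d\right)$)
$v{\left(l,B \right)} = -2 + B^{2} - B$ ($v{\left(l,B \right)} = -2 + B - 2 B + B B = -2 + B - 2 B + B^{2} = -2 + B^{2} - B$)
$A{\left(a \right)} = -2$ ($A{\left(a \right)} = \left(6 - 1\right) - 7 = 5 - 7 = -2$)
$v{\left(3,-4 \right)} A{\left(9 \right)} = \left(-2 + \left(-4\right)^{2} - -4\right) \left(-2\right) = \left(-2 + 16 + 4\right) \left(-2\right) = 18 \left(-2\right) = -36$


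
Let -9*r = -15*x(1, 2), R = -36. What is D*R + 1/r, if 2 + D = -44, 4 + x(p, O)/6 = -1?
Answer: 82799/50 ≈ 1656.0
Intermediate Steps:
x(p, O) = -30 (x(p, O) = -24 + 6*(-1) = -24 - 6 = -30)
D = -46 (D = -2 - 44 = -46)
r = -50 (r = -(-5)*(-30)/3 = -⅑*450 = -50)
D*R + 1/r = -46*(-36) + 1/(-50) = 1656 - 1/50 = 82799/50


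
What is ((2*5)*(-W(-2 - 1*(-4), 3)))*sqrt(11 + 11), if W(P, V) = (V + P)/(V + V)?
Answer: -25*sqrt(22)/3 ≈ -39.087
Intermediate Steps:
W(P, V) = (P + V)/(2*V) (W(P, V) = (P + V)/((2*V)) = (P + V)*(1/(2*V)) = (P + V)/(2*V))
((2*5)*(-W(-2 - 1*(-4), 3)))*sqrt(11 + 11) = ((2*5)*(-((-2 - 1*(-4)) + 3)/(2*3)))*sqrt(11 + 11) = (10*(-((-2 + 4) + 3)/(2*3)))*sqrt(22) = (10*(-(2 + 3)/(2*3)))*sqrt(22) = (10*(-5/(2*3)))*sqrt(22) = (10*(-1*5/6))*sqrt(22) = (10*(-5/6))*sqrt(22) = -25*sqrt(22)/3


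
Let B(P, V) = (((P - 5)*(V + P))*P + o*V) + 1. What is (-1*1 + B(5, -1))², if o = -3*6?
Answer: 324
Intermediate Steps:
o = -18
B(P, V) = 1 - 18*V + P*(-5 + P)*(P + V) (B(P, V) = (((P - 5)*(V + P))*P - 18*V) + 1 = (((-5 + P)*(P + V))*P - 18*V) + 1 = (P*(-5 + P)*(P + V) - 18*V) + 1 = (-18*V + P*(-5 + P)*(P + V)) + 1 = 1 - 18*V + P*(-5 + P)*(P + V))
(-1*1 + B(5, -1))² = (-1*1 + (1 + 5³ - 18*(-1) - 5*5² - 1*5² - 5*5*(-1)))² = (-1 + (1 + 125 + 18 - 5*25 - 1*25 + 25))² = (-1 + (1 + 125 + 18 - 125 - 25 + 25))² = (-1 + 19)² = 18² = 324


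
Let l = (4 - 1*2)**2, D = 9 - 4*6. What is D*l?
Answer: -60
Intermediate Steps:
D = -15 (D = 9 - 24 = -15)
l = 4 (l = (4 - 2)**2 = 2**2 = 4)
D*l = -15*4 = -60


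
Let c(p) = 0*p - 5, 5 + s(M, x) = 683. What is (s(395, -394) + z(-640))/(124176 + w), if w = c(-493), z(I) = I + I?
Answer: -602/124171 ≈ -0.0048482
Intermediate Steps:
s(M, x) = 678 (s(M, x) = -5 + 683 = 678)
c(p) = -5 (c(p) = 0 - 5 = -5)
z(I) = 2*I
w = -5
(s(395, -394) + z(-640))/(124176 + w) = (678 + 2*(-640))/(124176 - 5) = (678 - 1280)/124171 = -602*1/124171 = -602/124171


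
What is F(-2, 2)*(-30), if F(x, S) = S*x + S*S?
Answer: 0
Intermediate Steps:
F(x, S) = S² + S*x (F(x, S) = S*x + S² = S² + S*x)
F(-2, 2)*(-30) = (2*(2 - 2))*(-30) = (2*0)*(-30) = 0*(-30) = 0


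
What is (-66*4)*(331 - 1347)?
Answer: 268224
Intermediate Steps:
(-66*4)*(331 - 1347) = -264*(-1016) = 268224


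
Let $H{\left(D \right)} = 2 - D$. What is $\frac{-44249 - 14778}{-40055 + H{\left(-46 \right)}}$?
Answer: $\frac{59027}{40007} \approx 1.4754$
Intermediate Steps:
$\frac{-44249 - 14778}{-40055 + H{\left(-46 \right)}} = \frac{-44249 - 14778}{-40055 + \left(2 - -46\right)} = - \frac{59027}{-40055 + \left(2 + 46\right)} = - \frac{59027}{-40055 + 48} = - \frac{59027}{-40007} = \left(-59027\right) \left(- \frac{1}{40007}\right) = \frac{59027}{40007}$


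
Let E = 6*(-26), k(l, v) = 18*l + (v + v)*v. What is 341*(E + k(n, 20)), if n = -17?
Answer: 115258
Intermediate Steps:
k(l, v) = 2*v² + 18*l (k(l, v) = 18*l + (2*v)*v = 18*l + 2*v² = 2*v² + 18*l)
E = -156
341*(E + k(n, 20)) = 341*(-156 + (2*20² + 18*(-17))) = 341*(-156 + (2*400 - 306)) = 341*(-156 + (800 - 306)) = 341*(-156 + 494) = 341*338 = 115258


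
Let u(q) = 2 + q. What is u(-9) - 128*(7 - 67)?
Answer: 7673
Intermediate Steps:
u(-9) - 128*(7 - 67) = (2 - 9) - 128*(7 - 67) = -7 - 128*(-60) = -7 + 7680 = 7673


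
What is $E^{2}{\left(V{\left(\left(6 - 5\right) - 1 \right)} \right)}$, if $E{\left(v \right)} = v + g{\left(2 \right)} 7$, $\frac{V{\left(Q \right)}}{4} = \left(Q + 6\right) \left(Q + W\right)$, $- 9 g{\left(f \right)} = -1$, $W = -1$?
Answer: $\frac{43681}{81} \approx 539.27$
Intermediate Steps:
$g{\left(f \right)} = \frac{1}{9}$ ($g{\left(f \right)} = \left(- \frac{1}{9}\right) \left(-1\right) = \frac{1}{9}$)
$V{\left(Q \right)} = 4 \left(-1 + Q\right) \left(6 + Q\right)$ ($V{\left(Q \right)} = 4 \left(Q + 6\right) \left(Q - 1\right) = 4 \left(6 + Q\right) \left(-1 + Q\right) = 4 \left(-1 + Q\right) \left(6 + Q\right)$)
$E{\left(v \right)} = \frac{7}{9} + v$ ($E{\left(v \right)} = v + \frac{1}{9} \cdot 7 = v + \frac{7}{9} = \frac{7}{9} + v$)
$E^{2}{\left(V{\left(\left(6 - 5\right) - 1 \right)} \right)} = \left(\frac{7}{9} + \left(-24 + 4 \left(\left(6 - 5\right) - 1\right)^{2} + 20 \left(\left(6 - 5\right) - 1\right)\right)\right)^{2} = \left(\frac{7}{9} + \left(-24 + 4 \left(1 - 1\right)^{2} + 20 \left(1 - 1\right)\right)\right)^{2} = \left(\frac{7}{9} + \left(-24 + 4 \cdot 0^{2} + 20 \cdot 0\right)\right)^{2} = \left(\frac{7}{9} + \left(-24 + 4 \cdot 0 + 0\right)\right)^{2} = \left(\frac{7}{9} + \left(-24 + 0 + 0\right)\right)^{2} = \left(\frac{7}{9} - 24\right)^{2} = \left(- \frac{209}{9}\right)^{2} = \frac{43681}{81}$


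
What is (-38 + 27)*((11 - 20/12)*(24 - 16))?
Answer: -2464/3 ≈ -821.33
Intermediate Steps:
(-38 + 27)*((11 - 20/12)*(24 - 16)) = -11*(11 - 20*1/12)*8 = -11*(11 - 5/3)*8 = -308*8/3 = -11*224/3 = -2464/3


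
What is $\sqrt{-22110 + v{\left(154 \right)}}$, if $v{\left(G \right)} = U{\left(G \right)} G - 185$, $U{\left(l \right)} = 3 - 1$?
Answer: $3 i \sqrt{2443} \approx 148.28 i$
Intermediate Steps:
$U{\left(l \right)} = 2$ ($U{\left(l \right)} = 3 - 1 = 2$)
$v{\left(G \right)} = -185 + 2 G$ ($v{\left(G \right)} = 2 G - 185 = -185 + 2 G$)
$\sqrt{-22110 + v{\left(154 \right)}} = \sqrt{-22110 + \left(-185 + 2 \cdot 154\right)} = \sqrt{-22110 + \left(-185 + 308\right)} = \sqrt{-22110 + 123} = \sqrt{-21987} = 3 i \sqrt{2443}$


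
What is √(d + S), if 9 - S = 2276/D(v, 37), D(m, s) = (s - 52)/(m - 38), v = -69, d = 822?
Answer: I*√3466005/15 ≈ 124.11*I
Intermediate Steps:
D(m, s) = (-52 + s)/(-38 + m)
S = -243397/15 (S = 9 - 2276/((-52 + 37)/(-38 - 69)) = 9 - 2276/(-15/(-107)) = 9 - 2276/((-1/107*(-15))) = 9 - 2276/15/107 = 9 - 2276*107/15 = 9 - 1*243532/15 = 9 - 243532/15 = -243397/15 ≈ -16226.)
√(d + S) = √(822 - 243397/15) = √(-231067/15) = I*√3466005/15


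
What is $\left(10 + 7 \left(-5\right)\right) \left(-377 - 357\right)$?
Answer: $18350$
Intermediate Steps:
$\left(10 + 7 \left(-5\right)\right) \left(-377 - 357\right) = \left(10 - 35\right) \left(-734\right) = \left(-25\right) \left(-734\right) = 18350$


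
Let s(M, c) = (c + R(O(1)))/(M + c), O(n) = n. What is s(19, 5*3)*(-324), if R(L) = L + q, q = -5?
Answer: -1782/17 ≈ -104.82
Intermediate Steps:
R(L) = -5 + L (R(L) = L - 5 = -5 + L)
s(M, c) = (-4 + c)/(M + c) (s(M, c) = (c + (-5 + 1))/(M + c) = (c - 4)/(M + c) = (-4 + c)/(M + c))
s(19, 5*3)*(-324) = ((-4 + 5*3)/(19 + 5*3))*(-324) = ((-4 + 15)/(19 + 15))*(-324) = (11/34)*(-324) = -1782/17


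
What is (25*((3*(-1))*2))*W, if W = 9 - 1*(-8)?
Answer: -2550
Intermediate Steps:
W = 17 (W = 9 + 8 = 17)
(25*((3*(-1))*2))*W = (25*((3*(-1))*2))*17 = (25*(-3*2))*17 = (25*(-6))*17 = -150*17 = -2550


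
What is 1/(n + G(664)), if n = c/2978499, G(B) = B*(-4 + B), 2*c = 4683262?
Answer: 2978499/1305299743391 ≈ 2.2818e-6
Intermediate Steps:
c = 2341631 (c = (1/2)*4683262 = 2341631)
n = 2341631/2978499 ≈ 0.78618
1/(n + G(664)) = 1/(2341631/2978499 + 664*(-4 + 664)) = 1/(2341631/2978499 + 664*660) = 1/(2341631/2978499 + 438240) = 1/(1305299743391/2978499) = 2978499/1305299743391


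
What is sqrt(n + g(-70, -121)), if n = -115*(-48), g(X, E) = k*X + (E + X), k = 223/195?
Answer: sqrt(7983651)/39 ≈ 72.450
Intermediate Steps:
k = 223/195 (k = 223*(1/195) = 223/195 ≈ 1.1436)
g(X, E) = E + 418*X/195 (g(X, E) = 223*X/195 + (E + X) = E + 418*X/195)
n = 5520
sqrt(n + g(-70, -121)) = sqrt(5520 + (-121 + (418/195)*(-70))) = sqrt(5520 + (-121 - 5852/39)) = sqrt(5520 - 10571/39) = sqrt(204709/39) = sqrt(7983651)/39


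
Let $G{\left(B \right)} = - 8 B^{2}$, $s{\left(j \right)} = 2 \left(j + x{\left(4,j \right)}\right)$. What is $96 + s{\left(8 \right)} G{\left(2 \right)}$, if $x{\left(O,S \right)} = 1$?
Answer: $-480$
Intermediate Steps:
$s{\left(j \right)} = 2 + 2 j$ ($s{\left(j \right)} = 2 \left(j + 1\right) = 2 \left(1 + j\right) = 2 + 2 j$)
$96 + s{\left(8 \right)} G{\left(2 \right)} = 96 + \left(2 + 2 \cdot 8\right) \left(- 8 \cdot 2^{2}\right) = 96 + \left(2 + 16\right) \left(\left(-8\right) 4\right) = 96 + 18 \left(-32\right) = 96 - 576 = -480$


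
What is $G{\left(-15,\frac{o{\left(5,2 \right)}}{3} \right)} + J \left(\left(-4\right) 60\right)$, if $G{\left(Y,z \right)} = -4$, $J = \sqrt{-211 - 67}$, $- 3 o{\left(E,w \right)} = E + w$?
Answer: $-4 - 240 i \sqrt{278} \approx -4.0 - 4001.6 i$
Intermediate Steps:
$o{\left(E,w \right)} = - \frac{E}{3} - \frac{w}{3}$ ($o{\left(E,w \right)} = - \frac{E + w}{3} = - \frac{E}{3} - \frac{w}{3}$)
$J = i \sqrt{278}$ ($J = \sqrt{-278} = i \sqrt{278} \approx 16.673 i$)
$G{\left(-15,\frac{o{\left(5,2 \right)}}{3} \right)} + J \left(\left(-4\right) 60\right) = -4 + i \sqrt{278} \left(\left(-4\right) 60\right) = -4 + i \sqrt{278} \left(-240\right) = -4 - 240 i \sqrt{278}$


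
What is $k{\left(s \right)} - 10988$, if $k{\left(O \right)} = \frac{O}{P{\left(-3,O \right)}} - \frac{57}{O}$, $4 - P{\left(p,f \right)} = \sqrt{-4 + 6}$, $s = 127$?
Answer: $- \frac{9736473}{889} + \frac{127 \sqrt{2}}{14} \approx -10939.0$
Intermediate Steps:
$P{\left(p,f \right)} = 4 - \sqrt{2}$ ($P{\left(p,f \right)} = 4 - \sqrt{-4 + 6} = 4 - \sqrt{2}$)
$k{\left(O \right)} = - \frac{57}{O} + \frac{O}{4 - \sqrt{2}}$ ($k{\left(O \right)} = \frac{O}{4 - \sqrt{2}} - \frac{57}{O} = - \frac{57}{O} + \frac{O}{4 - \sqrt{2}}$)
$k{\left(s \right)} - 10988 = \left(- \frac{57}{127} + \frac{127}{4 - \sqrt{2}}\right) - 10988 = - \frac{1395533}{127} + \frac{127}{4 - \sqrt{2}}$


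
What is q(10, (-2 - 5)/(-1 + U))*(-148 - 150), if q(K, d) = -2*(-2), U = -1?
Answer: -1192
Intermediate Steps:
q(K, d) = 4
q(10, (-2 - 5)/(-1 + U))*(-148 - 150) = 4*(-148 - 150) = 4*(-298) = -1192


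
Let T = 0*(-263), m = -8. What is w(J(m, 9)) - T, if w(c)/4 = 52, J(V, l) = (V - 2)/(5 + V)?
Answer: 208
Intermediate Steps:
T = 0
J(V, l) = (-2 + V)/(5 + V)
w(c) = 208 (w(c) = 4*52 = 208)
w(J(m, 9)) - T = 208 - 1*0 = 208 + 0 = 208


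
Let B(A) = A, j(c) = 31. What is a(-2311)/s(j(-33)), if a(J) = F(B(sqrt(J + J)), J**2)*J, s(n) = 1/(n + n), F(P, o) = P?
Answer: -143282*I*sqrt(4622) ≈ -9.7411e+6*I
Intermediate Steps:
s(n) = 1/(2*n)
a(J) = sqrt(2)*J**(3/2) (a(J) = sqrt(J + J)*J = sqrt(2*J)*J = (sqrt(2)*sqrt(J))*J = sqrt(2)*J**(3/2))
a(-2311)/s(j(-33)) = (sqrt(2)*(-2311)**(3/2))/(((1/2)/31)) = (sqrt(2)*(-2311*I*sqrt(2311)))/(((1/2)*(1/31))) = (-2311*I*sqrt(4622))/(1/62) = -2311*I*sqrt(4622)*62 = -143282*I*sqrt(4622)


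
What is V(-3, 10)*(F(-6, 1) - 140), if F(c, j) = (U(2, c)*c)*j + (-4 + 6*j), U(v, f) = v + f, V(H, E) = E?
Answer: -1140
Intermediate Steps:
U(v, f) = f + v
F(c, j) = -4 + 6*j + c*j*(2 + c) (F(c, j) = ((c + 2)*c)*j + (-4 + 6*j) = ((2 + c)*c)*j + (-4 + 6*j) = (c*(2 + c))*j + (-4 + 6*j) = c*j*(2 + c) + (-4 + 6*j) = -4 + 6*j + c*j*(2 + c))
V(-3, 10)*(F(-6, 1) - 140) = 10*((-4 + 6*1 - 6*1*(2 - 6)) - 140) = 10*((-4 + 6 - 6*1*(-4)) - 140) = 10*((-4 + 6 + 24) - 140) = 10*(26 - 140) = 10*(-114) = -1140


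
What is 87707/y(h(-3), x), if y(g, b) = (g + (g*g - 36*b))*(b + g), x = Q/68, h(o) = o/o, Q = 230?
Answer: -25347323/151682 ≈ -167.11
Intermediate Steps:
h(o) = 1
x = 115/34 (x = 230/68 = 230*(1/68) = 115/34 ≈ 3.3824)
y(g, b) = (b + g)*(g + g² - 36*b) (y(g, b) = (g + (g² - 36*b))*(b + g) = (g + g² - 36*b)*(b + g) = (b + g)*(g + g² - 36*b))
87707/y(h(-3), x) = 87707/(1² + 1³ - 36*(115/34)² + (115/34)*1² - 35*115/34*1) = 87707/(1 + 1 - 36*13225/1156 + (115/34)*1 - 4025/34) = 87707/(1 + 1 - 119025/289 + 115/34 - 4025/34) = 87707/(-151682/289) = 87707*(-289/151682) = -25347323/151682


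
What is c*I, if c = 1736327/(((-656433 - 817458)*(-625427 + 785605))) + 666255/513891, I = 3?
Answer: 17476873462240237/4493404141477734 ≈ 3.8895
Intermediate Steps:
c = 17476873462240237/13480212424433202 (c = 1736327/((-1473891*160178)) + 666255*(1/513891) = 1736327/(-236084912598) + 222085/171297 = 1736327*(-1/236084912598) + 222085/171297 = -1736327/236084912598 + 222085/171297 = 17476873462240237/13480212424433202 ≈ 1.2965)
c*I = (17476873462240237/13480212424433202)*3 = 17476873462240237/4493404141477734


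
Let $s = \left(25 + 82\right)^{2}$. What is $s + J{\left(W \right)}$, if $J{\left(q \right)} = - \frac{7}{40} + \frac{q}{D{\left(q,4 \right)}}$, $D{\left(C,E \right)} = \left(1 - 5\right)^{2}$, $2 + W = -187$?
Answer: $\frac{914961}{80} \approx 11437.0$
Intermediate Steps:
$W = -189$ ($W = -2 - 187 = -189$)
$D{\left(C,E \right)} = 16$ ($D{\left(C,E \right)} = \left(-4\right)^{2} = 16$)
$J{\left(q \right)} = - \frac{7}{40} + \frac{q}{16}$
$s = 11449$ ($s = 107^{2} = 11449$)
$s + J{\left(W \right)} = 11449 + \left(- \frac{7}{40} + \frac{1}{16} \left(-189\right)\right) = 11449 - \frac{959}{80} = \frac{914961}{80}$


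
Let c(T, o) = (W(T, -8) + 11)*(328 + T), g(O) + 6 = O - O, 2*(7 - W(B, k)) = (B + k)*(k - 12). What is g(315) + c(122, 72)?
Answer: 521094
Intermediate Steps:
W(B, k) = 7 - (-12 + k)*(B + k)/2 (W(B, k) = 7 - (B + k)*(k - 12)/2 = 7 - (B + k)*(-12 + k)/2 = 7 - (-12 + k)*(B + k)/2)
g(O) = -6 (g(O) = -6 + (O - O) = -6 + 0 = -6)
c(T, o) = (-62 + 10*T)*(328 + T) (c(T, o) = ((7 + 6*T + 6*(-8) - ½*(-8)² - ½*T*(-8)) + 11)*(328 + T) = ((7 + 6*T - 48 - ½*64 + 4*T) + 11)*(328 + T) = ((7 + 6*T - 48 - 32 + 4*T) + 11)*(328 + T) = ((-73 + 10*T) + 11)*(328 + T) = (-62 + 10*T)*(328 + T))
g(315) + c(122, 72) = -6 + (-20336 + 10*122² + 3218*122) = -6 + (-20336 + 10*14884 + 392596) = -6 + (-20336 + 148840 + 392596) = -6 + 521100 = 521094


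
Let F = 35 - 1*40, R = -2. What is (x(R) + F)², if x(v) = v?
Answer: 49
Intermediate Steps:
F = -5 (F = 35 - 40 = -5)
(x(R) + F)² = (-2 - 5)² = (-7)² = 49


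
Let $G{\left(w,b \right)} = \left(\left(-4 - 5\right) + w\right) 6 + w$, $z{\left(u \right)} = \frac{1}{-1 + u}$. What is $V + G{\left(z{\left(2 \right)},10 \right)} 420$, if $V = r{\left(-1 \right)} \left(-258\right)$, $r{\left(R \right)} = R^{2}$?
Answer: $-19998$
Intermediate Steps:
$G{\left(w,b \right)} = -54 + 7 w$ ($G{\left(w,b \right)} = \left(-9 + w\right) 6 + w = \left(-54 + 6 w\right) + w = -54 + 7 w$)
$V = -258$ ($V = \left(-1\right)^{2} \left(-258\right) = 1 \left(-258\right) = -258$)
$V + G{\left(z{\left(2 \right)},10 \right)} 420 = -258 + \left(-54 + \frac{7}{-1 + 2}\right) 420 = -258 + \left(-54 + \frac{7}{1}\right) 420 = -258 + \left(-54 + 7 \cdot 1\right) 420 = -258 + \left(-54 + 7\right) 420 = -258 - 19740 = -19998$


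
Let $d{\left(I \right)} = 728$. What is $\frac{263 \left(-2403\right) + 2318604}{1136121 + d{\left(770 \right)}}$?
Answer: $\frac{240945}{162407} \approx 1.4836$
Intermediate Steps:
$\frac{263 \left(-2403\right) + 2318604}{1136121 + d{\left(770 \right)}} = \frac{263 \left(-2403\right) + 2318604}{1136121 + 728} = \frac{-631989 + 2318604}{1136849} = 1686615 \cdot \frac{1}{1136849} = \frac{240945}{162407}$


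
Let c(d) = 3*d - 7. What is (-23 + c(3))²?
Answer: 441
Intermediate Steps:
c(d) = -7 + 3*d
(-23 + c(3))² = (-23 + (-7 + 3*3))² = (-23 + (-7 + 9))² = (-23 + 2)² = (-21)² = 441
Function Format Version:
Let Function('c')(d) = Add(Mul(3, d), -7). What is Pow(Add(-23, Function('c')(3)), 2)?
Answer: 441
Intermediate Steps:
Function('c')(d) = Add(-7, Mul(3, d))
Pow(Add(-23, Function('c')(3)), 2) = Pow(Add(-23, Add(-7, Mul(3, 3))), 2) = Pow(Add(-23, Add(-7, 9)), 2) = Pow(Add(-23, 2), 2) = Pow(-21, 2) = 441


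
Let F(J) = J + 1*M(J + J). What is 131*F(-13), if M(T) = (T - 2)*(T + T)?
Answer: 189033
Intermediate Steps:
M(T) = 2*T*(-2 + T) (M(T) = (-2 + T)*(2*T) = 2*T*(-2 + T))
F(J) = J + 4*J*(-2 + 2*J) (F(J) = J + 1*(2*(J + J)*(-2 + (J + J))) = J + 1*(2*(2*J)*(-2 + 2*J)) = J + 1*(4*J*(-2 + 2*J)) = J + 4*J*(-2 + 2*J))
131*F(-13) = 131*(-13*(-7 + 8*(-13))) = 131*(-13*(-7 - 104)) = 131*(-13*(-111)) = 131*1443 = 189033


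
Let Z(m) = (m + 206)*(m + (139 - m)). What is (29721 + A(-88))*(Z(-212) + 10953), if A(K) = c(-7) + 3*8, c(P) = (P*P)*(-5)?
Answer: 298510500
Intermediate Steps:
Z(m) = 28634 + 139*m (Z(m) = (206 + m)*139 = 28634 + 139*m)
c(P) = -5*P² (c(P) = P²*(-5) = -5*P²)
A(K) = -221 (A(K) = -5*(-7)² + 3*8 = -5*49 + 24 = -245 + 24 = -221)
(29721 + A(-88))*(Z(-212) + 10953) = (29721 - 221)*((28634 + 139*(-212)) + 10953) = 29500*((28634 - 29468) + 10953) = 29500*(-834 + 10953) = 29500*10119 = 298510500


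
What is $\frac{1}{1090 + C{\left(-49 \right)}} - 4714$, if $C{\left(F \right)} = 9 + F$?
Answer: $- \frac{4949699}{1050} \approx -4714.0$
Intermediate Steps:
$\frac{1}{1090 + C{\left(-49 \right)}} - 4714 = \frac{1}{1090 + \left(9 - 49\right)} - 4714 = \frac{1}{1090 - 40} - 4714 = \frac{1}{1050} - 4714 = - \frac{4949699}{1050}$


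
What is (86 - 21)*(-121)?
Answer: -7865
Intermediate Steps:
(86 - 21)*(-121) = 65*(-121) = -7865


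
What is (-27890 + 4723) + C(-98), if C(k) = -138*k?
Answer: -9643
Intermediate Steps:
(-27890 + 4723) + C(-98) = (-27890 + 4723) - 138*(-98) = -23167 + 13524 = -9643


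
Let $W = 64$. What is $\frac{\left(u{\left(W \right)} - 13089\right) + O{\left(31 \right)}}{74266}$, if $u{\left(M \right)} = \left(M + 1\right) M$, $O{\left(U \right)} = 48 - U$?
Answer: $- \frac{4456}{37133} \approx -0.12$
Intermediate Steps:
$u{\left(M \right)} = M \left(1 + M\right)$ ($u{\left(M \right)} = \left(1 + M\right) M = M \left(1 + M\right)$)
$\frac{\left(u{\left(W \right)} - 13089\right) + O{\left(31 \right)}}{74266} = \frac{\left(64 \left(1 + 64\right) - 13089\right) + \left(48 - 31\right)}{74266} = \left(\left(64 \cdot 65 - 13089\right) + \left(48 - 31\right)\right) \frac{1}{74266} = \left(\left(4160 - 13089\right) + 17\right) \frac{1}{74266} = \left(-8929 + 17\right) \frac{1}{74266} = \left(-8912\right) \frac{1}{74266} = - \frac{4456}{37133}$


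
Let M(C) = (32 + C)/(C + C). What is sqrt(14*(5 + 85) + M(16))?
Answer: 29*sqrt(6)/2 ≈ 35.518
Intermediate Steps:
M(C) = (32 + C)/(2*C) (M(C) = (32 + C)/((2*C)) = (32 + C)*(1/(2*C)) = (32 + C)/(2*C))
sqrt(14*(5 + 85) + M(16)) = sqrt(14*(5 + 85) + (1/2)*(32 + 16)/16) = sqrt(14*90 + (1/2)*(1/16)*48) = sqrt(1260 + 3/2) = sqrt(2523/2) = 29*sqrt(6)/2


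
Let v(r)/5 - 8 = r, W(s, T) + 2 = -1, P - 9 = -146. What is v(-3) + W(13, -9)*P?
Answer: 436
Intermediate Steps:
P = -137 (P = 9 - 146 = -137)
W(s, T) = -3 (W(s, T) = -2 - 1 = -3)
v(r) = 40 + 5*r
v(-3) + W(13, -9)*P = (40 + 5*(-3)) - 3*(-137) = (40 - 15) + 411 = 25 + 411 = 436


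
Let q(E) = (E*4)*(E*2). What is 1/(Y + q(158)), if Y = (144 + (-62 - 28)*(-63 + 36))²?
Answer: 1/6825188 ≈ 1.4652e-7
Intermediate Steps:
q(E) = 8*E² (q(E) = (4*E)*(2*E) = 8*E²)
Y = 6625476 (Y = (144 - 90*(-27))² = (144 + 2430)² = 2574² = 6625476)
1/(Y + q(158)) = 1/(6625476 + 8*158²) = 1/(6625476 + 8*24964) = 1/(6625476 + 199712) = 1/6825188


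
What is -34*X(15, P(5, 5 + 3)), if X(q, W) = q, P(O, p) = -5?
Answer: -510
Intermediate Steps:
-34*X(15, P(5, 5 + 3)) = -34*15 = -510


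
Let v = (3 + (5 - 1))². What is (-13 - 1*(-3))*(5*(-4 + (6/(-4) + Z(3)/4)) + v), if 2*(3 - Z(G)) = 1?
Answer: -985/4 ≈ -246.25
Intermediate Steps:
Z(G) = 5/2 (Z(G) = 3 - ½*1 = 3 - ½ = 5/2)
v = 49 (v = (3 + 4)² = 7² = 49)
(-13 - 1*(-3))*(5*(-4 + (6/(-4) + Z(3)/4)) + v) = (-13 - 1*(-3))*(5*(-4 + (6/(-4) + (5/2)/4)) + 49) = (-13 + 3)*(5*(-4 + (6*(-¼) + (5/2)*(¼))) + 49) = -10*(5*(-4 + (-3/2 + 5/8)) + 49) = -10*(5*(-4 - 7/8) + 49) = -10*(5*(-39/8) + 49) = -10*(-195/8 + 49) = -10*197/8 = -985/4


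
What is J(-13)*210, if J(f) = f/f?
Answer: 210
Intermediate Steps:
J(f) = 1
J(-13)*210 = 1*210 = 210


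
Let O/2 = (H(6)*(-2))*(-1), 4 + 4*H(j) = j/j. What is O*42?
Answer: -126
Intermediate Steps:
H(j) = -3/4 (H(j) = -1 + (j/j)/4 = -1 + (1/4)*1 = -1 + 1/4 = -3/4)
O = -3 (O = 2*(-3/4*(-2)*(-1)) = 2*((3/2)*(-1)) = 2*(-3/2) = -3)
O*42 = -3*42 = -126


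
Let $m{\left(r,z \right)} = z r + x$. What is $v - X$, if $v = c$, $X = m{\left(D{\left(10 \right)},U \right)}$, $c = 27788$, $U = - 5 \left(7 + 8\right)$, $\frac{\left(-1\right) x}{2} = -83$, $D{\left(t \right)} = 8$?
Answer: $28222$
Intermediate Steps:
$x = 166$ ($x = \left(-2\right) \left(-83\right) = 166$)
$U = -75$ ($U = \left(-5\right) 15 = -75$)
$m{\left(r,z \right)} = 166 + r z$ ($m{\left(r,z \right)} = z r + 166 = r z + 166 = 166 + r z$)
$X = -434$ ($X = 166 + 8 \left(-75\right) = 166 - 600 = -434$)
$v = 27788$
$v - X = 27788 - -434 = 27788 + 434 = 28222$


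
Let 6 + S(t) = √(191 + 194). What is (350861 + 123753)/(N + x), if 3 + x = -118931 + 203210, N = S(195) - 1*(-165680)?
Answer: 23725953860/12495000423 - 474614*√385/62475002115 ≈ 1.8987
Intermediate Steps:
S(t) = -6 + √385 (S(t) = -6 + √(191 + 194) = -6 + √385)
N = 165674 + √385 (N = (-6 + √385) - 1*(-165680) = (-6 + √385) + 165680 = 165674 + √385 ≈ 1.6569e+5)
x = 84276 (x = -3 + (-118931 + 203210) = -3 + 84279 = 84276)
(350861 + 123753)/(N + x) = (350861 + 123753)/((165674 + √385) + 84276) = 474614/(249950 + √385)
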